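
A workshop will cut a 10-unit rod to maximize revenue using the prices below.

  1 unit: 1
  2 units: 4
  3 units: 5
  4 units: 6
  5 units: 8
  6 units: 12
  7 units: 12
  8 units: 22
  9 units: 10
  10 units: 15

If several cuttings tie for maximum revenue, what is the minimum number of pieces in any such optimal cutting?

Build r[k] bottom-up: r[k] = max over allowed piece i of (p[i] + r[k−i]).
r[1] = 1
r[2] = 4
r[3] = 5  (first piece 1, then r[2]=4)
r[4] = 8  (first piece 2, then r[2]=4)
r[5] = 9  (first piece 1, then r[4]=8)
r[6] = 12  (first piece 2, then r[4]=8)
r[7] = 13  (first piece 1, then r[6]=12)
r[8] = 22
r[9] = 23  (first piece 1, then r[8]=22)
r[10] = 26  (first piece 2, then r[8]=22)
Maximum revenue is 26.
Now minimize piece count subject to staying optimal: for each k, pieces[k] = 1 + min over i with p[i]+r[k−i]=r[k] of pieces[k−i].
pieces[7] = 2
pieces[8] = 1
pieces[9] = 2
pieces[10] = 2

2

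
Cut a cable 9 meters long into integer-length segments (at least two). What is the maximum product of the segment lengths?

27

Define prod[k] = max over 1≤i<k of i · max(k−i, prod[k−i]); the inner max lets the remainder stay uncut if that's better.
prod[2] = 1·max(1,0) = 1·1 = 1
prod[3] = max(1·2, 2·1) = 2
prod[4] = max(1·3, 2·2, 3·1) = 4
prod[5] = max(1·4, 2·3, 3·2, 4·1) = 6
prod[6] = max(1·6, 2·4, 3·3, 4·2, 5·1) = 9
prod[7] = max(1·9, 2·6, 3·4, 4·3, 5·2, 6·1) = 12
prod[8] = max(1·12, 2·9, 3·6, …, 6·2, 7·1) = 18
prod[9] = max(1·18, 2·12, 3·9, …, 7·2, 8·1) = 27
One optimal split: 3 + 3 + 3; product 3·3·3 = 27.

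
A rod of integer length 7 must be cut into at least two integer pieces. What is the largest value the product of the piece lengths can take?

Define P[k] = max over 1≤i<k of i · max(k−i, P[k−i]); the inner max lets the remainder stay uncut if that's better.
P[2] = 1×max(1,0) = 1×1 = 1
P[3] = 1×max(2,1) = 1×2 = 2
P[4] = 2×max(2,1) = 2×2 = 4
P[5] = 2×max(3,2) = 2×3 = 6
P[6] = 3×max(3,2) = 3×3 = 9
P[7] = 2×max(5,6) = 2×6 = 12
One optimal split: 3 + 2 + 2; product 3×2×2 = 12.

12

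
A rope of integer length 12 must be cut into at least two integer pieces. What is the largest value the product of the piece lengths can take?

81

Define f[k] = max over 1≤i<k of i · max(k−i, f[k−i]); the inner max lets the remainder stay uncut if that's better.
Small cases: f[2]=1, f[3]=2, f[4]=4, f[5]=6, f[6]=9.
f[7] = 2×max(5,6) = 2×6 = 12
f[8] = 2×max(6,9) = 2×9 = 18
f[9] = 3×max(6,9) = 3×9 = 27
f[10] = 2×max(8,18) = 2×18 = 36
f[11] = 2×max(9,27) = 2×27 = 54
f[12] = 3×max(9,27) = 3×27 = 81
One optimal split: 3 + 3 + 3 + 3; product 3×3×3×3 = 81.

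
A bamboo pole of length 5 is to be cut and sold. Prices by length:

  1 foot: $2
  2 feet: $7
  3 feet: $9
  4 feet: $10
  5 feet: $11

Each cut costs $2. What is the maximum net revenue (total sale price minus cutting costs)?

Build v[k] bottom-up: v[k] = max over allowed piece i of (p[i] + v[k−i]) − 2 per cut.
v[1] = 2
v[2] = 7
v[3] = 9
v[4] = 12  (first piece 2, then v[2]=7)
v[5] = 14  (first piece 2, then v[3]=9)
One optimal plan: pieces 3 + 2 (1 cut) → $16 − $2 = $14.

14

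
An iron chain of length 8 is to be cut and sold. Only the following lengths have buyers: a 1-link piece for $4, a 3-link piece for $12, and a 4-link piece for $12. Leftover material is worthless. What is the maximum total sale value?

Let r[k] be the best obtainable value from length k. For each k, try every first piece i and keep the best of price[i] + r[k−i].
r[1] = 4
r[2] = 8  (first piece 1, then r[1]=4)
r[3] = max(4+8, 12+0) = 12
r[4] = max(4+12, 12+4, 12+0) = 16
r[5] = max(4+16, 12+8, 12+4) = 20
r[6] = max(4+20, 12+12, 12+8) = 24
r[7] = max(4+24, 12+16, 12+12) = 28
r[8] = max(4+28, 12+20, 12+16) = 32
One optimal cutting: 1 + 1 + 1 + 1 + 1 + 1 + 1 + 1 → $32.

32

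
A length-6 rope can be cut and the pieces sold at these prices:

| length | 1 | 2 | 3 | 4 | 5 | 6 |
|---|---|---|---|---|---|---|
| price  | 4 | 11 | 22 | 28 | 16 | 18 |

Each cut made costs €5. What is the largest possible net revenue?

39

Consider every possible first cut. v[k] is the best of p[i]+v[k−i] over all sellable i≤k, charging 5 whenever i<k.
v[1] = 4
v[2] = max(4+4-5, 11+0) = 11
v[3] = max(4+11-5, 11+4-5, 22+0) = 22
v[4] = max(4+22-5, 11+11-5, 22+4-5, 28+0) = 28
v[5] = max(4+28-5, 11+22-5, 22+11-5, 28+4-5, 16+0) = 28
v[6] = max(4+28-5, 11+28-5, 22+22-5, 28+11-5, 16+4-5, 18+0) = 39
One optimal plan: pieces 3 + 3 (1 cut) → €44 − €5 = €39.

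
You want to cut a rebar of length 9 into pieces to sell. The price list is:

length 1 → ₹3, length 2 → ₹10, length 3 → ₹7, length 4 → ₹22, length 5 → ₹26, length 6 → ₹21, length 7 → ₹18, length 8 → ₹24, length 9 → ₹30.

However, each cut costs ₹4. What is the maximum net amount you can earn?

44

Consider every possible first cut. net[k] is the best of p[i]+net[k−i] over all sellable i≤k, charging 4 whenever i<k.
net[1] = 3
net[2] = max(3+3-4, 10+0) = 10
net[3] = max(3+10-4, 10+3-4, 7+0) = 9
net[4] = max(3+9-4, 10+10-4, 7+3-4, 22+0) = 22
net[5] = max(3+22-4, 10+9-4, 7+10-4, 22+3-4, 26+0) = 26
net[6] = max(3+26-4, 10+22-4, 7+9-4, 22+10-4, 26+3-4, 21+0) = 28
net[7] = max(3+28-4, 10+26-4, 7+22-4, …, 21+3-4, 18+0) = 32
net[8] = max(3+32-4, 10+28-4, 7+26-4, …, 18+3-4, 24+0) = 40
net[9] = max(3+40-4, 10+32-4, 7+28-4, …, 24+3-4, 30+0) = 44
One optimal plan: pieces 5 + 4 (1 cut) → ₹48 − ₹4 = ₹44.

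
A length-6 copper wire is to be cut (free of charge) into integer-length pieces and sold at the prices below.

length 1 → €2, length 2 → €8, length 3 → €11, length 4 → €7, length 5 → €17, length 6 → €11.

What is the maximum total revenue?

Let R[k] be the best obtainable value from length k. For each k, try every first piece i and keep the best of price[i] + R[k−i].
R[1] = 2
R[2] = max(2+2, 8+0) = 8
R[3] = max(2+8, 8+2, 11+0) = 11
R[4] = max(2+11, 8+8, 11+2, 7+0) = 16
R[5] = max(2+16, 8+11, 11+8, 7+2, 17+0) = 19
R[6] = max(2+19, 8+16, 11+11, 7+8, 17+2, 11+0) = 24
One optimal cutting: 2 + 2 + 2 → €8 + €8 + €8 = €24.

24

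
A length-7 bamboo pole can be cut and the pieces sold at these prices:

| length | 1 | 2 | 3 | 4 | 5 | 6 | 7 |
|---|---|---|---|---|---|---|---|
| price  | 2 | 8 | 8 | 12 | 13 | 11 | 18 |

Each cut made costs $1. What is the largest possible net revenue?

Let net[k] be the best obtainable value from length k. For each k, try every first piece i and keep the best of price[i] + net[k−i] minus the 1 cut fee when i<k.
net[1] = 2
net[2] = max(2+2-1, 8+0) = 8
net[3] = max(2+8-1, 8+2-1, 8+0) = 9
net[4] = max(2+9-1, 8+8-1, 8+2-1, 12+0) = 15
net[5] = max(2+15-1, 8+9-1, 8+8-1, 12+2-1, 13+0) = 16
net[6] = max(2+16-1, 8+15-1, 8+9-1, 12+8-1, 13+2-1, 11+0) = 22
net[7] = max(2+22-1, 8+16-1, 8+15-1, …, 11+2-1, 18+0) = 23
One optimal plan: pieces 2 + 2 + 2 + 1 (3 cuts) → $26 − $3 = $23.

23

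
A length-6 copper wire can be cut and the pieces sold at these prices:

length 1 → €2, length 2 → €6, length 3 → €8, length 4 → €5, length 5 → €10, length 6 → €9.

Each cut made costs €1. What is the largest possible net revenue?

Consider every possible first cut. v[k] is the best of p[i]+v[k−i] over all sellable i≤k, charging 1 whenever i<k.
v[1] = 2
v[2] = 6
v[3] = 8
v[4] = 11  (first piece 2, then v[2]=6)
v[5] = 13  (first piece 2, then v[3]=8)
v[6] = 16  (first piece 2, then v[4]=11)
One optimal plan: pieces 2 + 2 + 2 (2 cuts) → €18 − €2 = €16.

16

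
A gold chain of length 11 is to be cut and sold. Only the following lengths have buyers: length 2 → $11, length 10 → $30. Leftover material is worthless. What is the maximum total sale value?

Let r[k] be the best obtainable value from length k. For each k, try every first piece i and keep the best of price[i] + r[k−i].
r[1] = 0
r[2] = 11
r[3] = 11
r[4] = 22  (first piece 2, then r[2]=11)
r[5] = 22
r[6] = 33  (first piece 2, then r[4]=22)
r[7] = 33
r[8] = 44  (first piece 2, then r[6]=33)
r[9] = 44
r[10] = 55  (first piece 2, then r[8]=44)
r[11] = 55
One optimal cutting: pieces 2 + 2 + 2 + 2 + 2 with 1 inch of scrap → $55.

55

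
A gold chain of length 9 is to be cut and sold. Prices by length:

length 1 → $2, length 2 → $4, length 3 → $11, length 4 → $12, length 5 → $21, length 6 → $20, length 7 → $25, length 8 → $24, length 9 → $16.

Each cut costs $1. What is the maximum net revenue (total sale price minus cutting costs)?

32

Let r[k] be the best obtainable value from length k. For each k, try every first piece i and keep the best of price[i] + r[k−i] minus the 1 cut fee when i<k.
r[1] = 2
r[2] = max(2+2-1, 4+0) = 4
r[3] = max(2+4-1, 4+2-1, 11+0) = 11
r[4] = max(2+11-1, 4+4-1, 11+2-1, 12+0) = 12
r[5] = max(2+12-1, 4+11-1, 11+4-1, 12+2-1, 21+0) = 21
r[6] = max(2+21-1, 4+12-1, 11+11-1, 12+4-1, 21+2-1, 20+0) = 22
r[7] = max(2+22-1, 4+21-1, 11+12-1, …, 20+2-1, 25+0) = 25
r[8] = max(2+25-1, 4+22-1, 11+21-1, …, 25+2-1, 24+0) = 31
r[9] = max(2+31-1, 4+25-1, 11+22-1, …, 24+2-1, 16+0) = 32
One optimal plan: pieces 5 + 3 + 1 (2 cuts) → $34 − $2 = $32.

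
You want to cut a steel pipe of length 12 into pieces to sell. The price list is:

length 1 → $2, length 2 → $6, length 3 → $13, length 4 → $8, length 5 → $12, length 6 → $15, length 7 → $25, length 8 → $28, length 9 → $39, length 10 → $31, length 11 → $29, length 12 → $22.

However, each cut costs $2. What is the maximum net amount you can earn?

50

Build net[k] bottom-up: net[k] = max over allowed piece i of (p[i] + net[k−i]) − 2 per cut.
net[1] = 2
net[2] = 6
net[3] = 13
net[4] = 13  (first piece 1, then net[3]=13)
net[5] = 17  (first piece 2, then net[3]=13)
net[6] = 24  (first piece 3, then net[3]=13)
net[7] = 25
net[8] = 28  (first piece 2, then net[6]=24)
net[9] = 39
net[10] = 39  (first piece 1, then net[9]=39)
net[11] = 43  (first piece 2, then net[9]=39)
net[12] = 50  (first piece 3, then net[9]=39)
One optimal plan: pieces 9 + 3 (1 cut) → $52 − $2 = $50.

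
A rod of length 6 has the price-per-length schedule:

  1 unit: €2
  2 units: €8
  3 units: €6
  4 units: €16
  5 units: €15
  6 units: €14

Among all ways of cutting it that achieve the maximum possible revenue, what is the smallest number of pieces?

2

Consider every possible first cut. r[k] is the best of p[i]+r[k−i] over all sellable i≤k.
r[1] = 2
r[2] = 8
r[3] = 10  (first piece 1, then r[2]=8)
r[4] = 16  (first piece 2, then r[2]=8)
r[5] = 18  (first piece 1, then r[4]=16)
r[6] = 24  (first piece 2, then r[4]=16)
Maximum revenue is €24.
Now minimize piece count subject to staying optimal: for each k, pieces[k] = 1 + min over i with p[i]+r[k−i]=r[k] of pieces[k−i].
pieces[3] = 2
pieces[4] = 1
pieces[5] = 2
pieces[6] = 2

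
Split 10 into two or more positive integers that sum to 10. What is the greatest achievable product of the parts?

36

Fill P[k] for k=2..10: at each k try every first piece i and multiply by the better of (k−i) uncut or P[k−i].
Small cases: P[2]=1, P[3]=2, P[4]=4.
P[5] = max(1*4, 2*3, 3*2, 4*1) = 6
P[6] = max(1*6, 2*4, 3*3, 4*2, 5*1) = 9
P[7] = max(1*9, 2*6, 3*4, 4*3, 5*2, 6*1) = 12
P[8] = max(1*12, 2*9, 3*6, …, 6*2, 7*1) = 18
P[9] = max(1*18, 2*12, 3*9, …, 7*2, 8*1) = 27
P[10] = max(1*27, 2*18, 3*12, …, 8*2, 9*1) = 36
One optimal split: 3 + 3 + 2 + 2; product 3*3*2*2 = 36.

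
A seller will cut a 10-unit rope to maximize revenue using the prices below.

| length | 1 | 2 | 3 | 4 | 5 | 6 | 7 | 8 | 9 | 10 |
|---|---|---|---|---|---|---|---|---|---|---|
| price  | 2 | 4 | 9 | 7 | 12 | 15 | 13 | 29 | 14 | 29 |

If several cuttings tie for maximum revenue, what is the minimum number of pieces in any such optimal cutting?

Build r[k] bottom-up: r[k] = max over allowed piece i of (p[i] + r[k−i]).
r[1] = 2
r[2] = 4  (first piece 1, then r[1]=2)
r[3] = 9
r[4] = 11  (first piece 1, then r[3]=9)
r[5] = 13  (first piece 1, then r[4]=11)
r[6] = 18  (first piece 3, then r[3]=9)
r[7] = 20  (first piece 1, then r[6]=18)
r[8] = 29
r[9] = 31  (first piece 1, then r[8]=29)
r[10] = 33  (first piece 1, then r[9]=31)
Maximum revenue is €33.
Now minimize piece count subject to staying optimal: for each k, pieces[k] = 1 + min over i with p[i]+r[k−i]=r[k] of pieces[k−i].
pieces[7] = 3
pieces[8] = 1
pieces[9] = 2
pieces[10] = 2

2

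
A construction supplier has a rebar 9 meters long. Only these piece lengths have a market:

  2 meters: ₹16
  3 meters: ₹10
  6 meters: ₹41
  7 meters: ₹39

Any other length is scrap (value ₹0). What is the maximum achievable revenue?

Consider every possible first cut. best[k] is the best of p[i]+best[k−i] over all sellable i≤k.
best[1] = 0
best[2] = 16
best[3] = max(16+0, 10+0) = 16
best[4] = max(16+16, 10+0) = 32
best[5] = max(16+16, 10+16) = 32
best[6] = max(16+32, 10+16, 41+0) = 48
best[7] = max(16+32, 10+32, 41+0, 39+0) = 48
best[8] = max(16+48, 10+32, 41+16, 39+0) = 64
best[9] = max(16+48, 10+48, 41+16, 39+16) = 64
One optimal cutting: pieces 2 + 2 + 2 + 2 with 1 meter of scrap → ₹64.

64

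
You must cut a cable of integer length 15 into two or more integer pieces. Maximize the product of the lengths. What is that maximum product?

Let prod[k] be the best product for length k (with at least one cut). For each first piece i, the rest contributes max(k−i, prod[k−i]).
prod[2] = 1×max(1,0) = 1×1 = 1
prod[3] = 1×max(2,1) = 1×2 = 2
prod[4] = 2×max(2,1) = 2×2 = 4
prod[5] = 2×max(3,2) = 2×3 = 6
prod[6] = 3×max(3,2) = 3×3 = 9
prod[7] = 2×max(5,6) = 2×6 = 12
prod[8] = 2×max(6,9) = 2×9 = 18
prod[9] = 3×max(6,9) = 3×9 = 27
prod[10] = 2×max(8,18) = 2×18 = 36
prod[11] = 2×max(9,27) = 2×27 = 54
prod[12] = 3×max(9,27) = 3×27 = 81
prod[13] = 2×max(11,54) = 2×54 = 108
prod[14] = 2×max(12,81) = 2×81 = 162
prod[15] = 3×max(12,81) = 3×81 = 243
One optimal split: 3 + 3 + 3 + 3 + 3; product 3×3×3×3×3 = 243.

243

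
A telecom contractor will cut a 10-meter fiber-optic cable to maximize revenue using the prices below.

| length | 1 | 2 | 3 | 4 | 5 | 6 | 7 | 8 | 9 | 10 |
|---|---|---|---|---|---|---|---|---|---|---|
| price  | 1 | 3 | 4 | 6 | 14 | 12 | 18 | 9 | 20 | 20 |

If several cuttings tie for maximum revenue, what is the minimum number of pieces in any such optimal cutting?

Build r[k] bottom-up: r[k] = max over allowed piece i of (p[i] + r[k−i]).
r[1] = 1
r[2] = max(1+1, 3+0) = 3
r[3] = max(1+3, 3+1, 4+0) = 4
r[4] = max(1+4, 3+3, 4+1, 6+0) = 6
r[5] = max(1+6, 3+4, 4+3, 6+1, 14+0) = 14
r[6] = max(1+14, 3+6, 4+4, 6+3, 14+1, 12+0) = 15
r[7] = max(1+15, 3+14, 4+6, …, 12+1, 18+0) = 18
r[8] = max(1+18, 3+15, 4+14, …, 18+1, 9+0) = 19
r[9] = max(1+19, 3+18, 4+15, …, 9+1, 20+0) = 21
r[10] = max(1+21, 3+19, 4+18, …, 20+1, 20+0) = 28
Maximum revenue is $28.
Now minimize piece count subject to staying optimal: for each k, pieces[k] = 1 + min over i with p[i]+r[k−i]=r[k] of pieces[k−i].
pieces[7] = 1
pieces[8] = 2
pieces[9] = 2
pieces[10] = 2

2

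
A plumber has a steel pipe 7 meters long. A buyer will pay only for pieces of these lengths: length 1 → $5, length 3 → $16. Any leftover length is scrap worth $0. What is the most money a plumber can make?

37

Consider every possible first cut. best[k] is the best of p[i]+best[k−i] over all sellable i≤k.
best[1] = 5
best[2] = 10  (first piece 1, then best[1]=5)
best[3] = 16
best[4] = 21  (first piece 1, then best[3]=16)
best[5] = 26  (first piece 1, then best[4]=21)
best[6] = 32  (first piece 3, then best[3]=16)
best[7] = 37  (first piece 1, then best[6]=32)
One optimal cutting: 3 + 3 + 1 → $37.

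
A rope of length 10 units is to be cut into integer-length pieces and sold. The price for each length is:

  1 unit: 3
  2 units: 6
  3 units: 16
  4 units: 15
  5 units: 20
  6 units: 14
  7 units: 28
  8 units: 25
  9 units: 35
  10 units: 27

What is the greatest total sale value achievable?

51

Consider every possible first cut. r[k] is the best of p[i]+r[k−i] over all sellable i≤k.
r[1] = 3
r[2] = max(3+3, 6+0) = 6
r[3] = max(3+6, 6+3, 16+0) = 16
r[4] = max(3+16, 6+6, 16+3, 15+0) = 19
r[5] = max(3+19, 6+16, 16+6, 15+3, 20+0) = 22
r[6] = max(3+22, 6+19, 16+16, 15+6, 20+3, 14+0) = 32
r[7] = max(3+32, 6+22, 16+19, …, 14+3, 28+0) = 35
r[8] = max(3+35, 6+32, 16+22, …, 28+3, 25+0) = 38
r[9] = max(3+38, 6+35, 16+32, …, 25+3, 35+0) = 48
r[10] = max(3+48, 6+38, 16+35, …, 35+3, 27+0) = 51
One optimal cutting: 3 + 3 + 3 + 1 → 16 + 16 + 16 + 3 = 51.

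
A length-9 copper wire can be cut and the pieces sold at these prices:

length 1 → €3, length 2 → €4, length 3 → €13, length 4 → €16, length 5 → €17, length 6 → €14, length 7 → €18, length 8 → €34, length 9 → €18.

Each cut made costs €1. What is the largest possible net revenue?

37

Build v[k] bottom-up: v[k] = max over allowed piece i of (p[i] + v[k−i]) − 1 per cut.
v[1] = 3
v[2] = max(3+3-1, 4+0) = 5
v[3] = max(3+5-1, 4+3-1, 13+0) = 13
v[4] = max(3+13-1, 4+5-1, 13+3-1, 16+0) = 16
v[5] = max(3+16-1, 4+13-1, 13+5-1, 16+3-1, 17+0) = 18
v[6] = max(3+18-1, 4+16-1, 13+13-1, 16+5-1, 17+3-1, 14+0) = 25
v[7] = max(3+25-1, 4+18-1, 13+16-1, …, 14+3-1, 18+0) = 28
v[8] = max(3+28-1, 4+25-1, 13+18-1, …, 18+3-1, 34+0) = 34
v[9] = max(3+34-1, 4+28-1, 13+25-1, …, 34+3-1, 18+0) = 37
One optimal plan: pieces 3 + 3 + 3 (2 cuts) → €39 − €2 = €37.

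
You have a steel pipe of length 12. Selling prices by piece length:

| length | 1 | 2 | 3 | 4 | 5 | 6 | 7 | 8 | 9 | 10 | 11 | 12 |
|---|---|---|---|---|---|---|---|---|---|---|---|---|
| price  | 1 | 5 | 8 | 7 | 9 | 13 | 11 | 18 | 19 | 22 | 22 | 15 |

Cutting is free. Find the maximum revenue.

Let R[k] be the best obtainable value from length k. For each k, try every first piece i and keep the best of price[i] + R[k−i].
R[1] = 1
R[2] = 5
R[3] = 8
R[4] = 10  (first piece 2, then R[2]=5)
R[5] = 13  (first piece 2, then R[3]=8)
R[6] = 16  (first piece 3, then R[3]=8)
R[7] = 18  (first piece 2, then R[5]=13)
R[8] = 21  (first piece 2, then R[6]=16)
R[9] = 24  (first piece 3, then R[6]=16)
R[10] = 26  (first piece 2, then R[8]=21)
R[11] = 29  (first piece 2, then R[9]=24)
R[12] = 32  (first piece 3, then R[9]=24)
One optimal cutting: 3 + 3 + 3 + 3 → $8 + $8 + $8 + $8 = $32.

32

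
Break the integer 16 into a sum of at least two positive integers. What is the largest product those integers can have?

324

Define P[k] = max over 1≤i<k of i · max(k−i, P[k−i]); the inner max lets the remainder stay uncut if that's better.
P[2] = 1*max(1,0) = 1*1 = 1
P[3] = max(1*2, 2*1) = 2
P[4] = max(1*3, 2*2, 3*1) = 4
P[5] = max(1*4, 2*3, 3*2, 4*1) = 6
P[6] = max(1*6, 2*4, 3*3, 4*2, 5*1) = 9
P[7] = max(1*9, 2*6, 3*4, 4*3, 5*2, 6*1) = 12
P[8] = max(1*12, 2*9, 3*6, …, 6*2, 7*1) = 18
P[9] = max(1*18, 2*12, 3*9, …, 7*2, 8*1) = 27
P[10] = max(1*27, 2*18, 3*12, …, 8*2, 9*1) = 36
P[11] = max(1*36, 2*27, 3*18, …, 9*2, 10*1) = 54
P[12] = max(1*54, 2*36, 3*27, …, 10*2, 11*1) = 81
P[13] = max(1*81, 2*54, 3*36, …, 11*2, 12*1) = 108
P[14] = max(1*108, 2*81, 3*54, …, 12*2, 13*1) = 162
P[15] = max(1*162, 2*108, 3*81, …, 13*2, 14*1) = 243
P[16] = max(1*243, 2*162, 3*108, …, 14*2, 15*1) = 324
One optimal split: 3 + 3 + 3 + 3 + 2 + 2; product 3*3*3*3*2*2 = 324.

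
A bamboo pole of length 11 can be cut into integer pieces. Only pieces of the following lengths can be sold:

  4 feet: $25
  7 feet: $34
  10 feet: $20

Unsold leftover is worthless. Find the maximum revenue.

Build f[k] bottom-up: f[k] = max over allowed piece i of (p[i] + f[k−i]).
f[1] = 0
f[2] = 0
f[3] = 0
f[4] = 25
f[5] = 25
f[6] = 25
f[7] = max(25+0, 34+0) = 34
f[8] = max(25+25, 34+0) = 50
f[9] = max(25+25, 34+0) = 50
f[10] = max(25+25, 34+0, 20+0) = 50
f[11] = max(25+34, 34+25, 20+0) = 59
One optimal cutting: 7 + 4 → $59.

59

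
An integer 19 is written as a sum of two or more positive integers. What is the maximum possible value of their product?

972

Define P[k] = max over 1≤i<k of i · max(k−i, P[k−i]); the inner max lets the remainder stay uncut if that's better.
P[2] = 1·max(1,0) = 1·1 = 1
P[3] = 1·max(2,1) = 1·2 = 2
P[4] = 2·max(2,1) = 2·2 = 4
P[5] = 2·max(3,2) = 2·3 = 6
P[6] = 3·max(3,2) = 3·3 = 9
P[7] = 2·max(5,6) = 2·6 = 12
P[8] = 2·max(6,9) = 2·9 = 18
P[9] = 3·max(6,9) = 3·9 = 27
P[10] = 2·max(8,18) = 2·18 = 36
P[11] = 2·max(9,27) = 2·27 = 54
P[12] = 3·max(9,27) = 3·27 = 81
P[13] = 2·max(11,54) = 2·54 = 108
P[14] = 2·max(12,81) = 2·81 = 162
P[15] = 3·max(12,81) = 3·81 = 243
P[16] = 2·max(14,162) = 2·162 = 324
P[17] = 2·max(15,243) = 2·243 = 486
P[18] = 3·max(15,243) = 3·243 = 729
P[19] = 2·max(17,486) = 2·486 = 972
One optimal split: 3 + 3 + 3 + 3 + 3 + 2 + 2; product 3·3·3·3·3·2·2 = 972.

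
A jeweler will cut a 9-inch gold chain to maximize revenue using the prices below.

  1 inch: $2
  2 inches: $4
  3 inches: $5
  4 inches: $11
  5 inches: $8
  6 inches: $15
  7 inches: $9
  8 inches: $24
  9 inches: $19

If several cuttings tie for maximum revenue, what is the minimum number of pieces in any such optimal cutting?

Let r[k] be the best obtainable value from length k. For each k, try every first piece i and keep the best of price[i] + r[k−i].
r[1] = 2
r[2] = 4  (first piece 1, then r[1]=2)
r[3] = 6  (first piece 1, then r[2]=4)
r[4] = 11
r[5] = 13  (first piece 1, then r[4]=11)
r[6] = 15  (first piece 1, then r[5]=13)
r[7] = 17  (first piece 1, then r[6]=15)
r[8] = 24
r[9] = 26  (first piece 1, then r[8]=24)
Maximum revenue is $26.
Now minimize piece count subject to staying optimal: for each k, pieces[k] = 1 + min over i with p[i]+r[k−i]=r[k] of pieces[k−i].
pieces[6] = 1
pieces[7] = 2
pieces[8] = 1
pieces[9] = 2

2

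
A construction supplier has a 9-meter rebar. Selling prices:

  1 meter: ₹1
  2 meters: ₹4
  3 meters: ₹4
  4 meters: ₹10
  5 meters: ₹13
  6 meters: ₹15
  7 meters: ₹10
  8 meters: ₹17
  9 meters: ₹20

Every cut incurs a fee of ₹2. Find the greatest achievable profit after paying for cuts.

21

Consider every possible first cut. net[k] is the best of p[i]+net[k−i] over all sellable i≤k, charging 2 whenever i<k.
net[1] = 1
net[2] = max(1+1-2, 4+0) = 4
net[3] = max(1+4-2, 4+1-2, 4+0) = 4
net[4] = max(1+4-2, 4+4-2, 4+1-2, 10+0) = 10
net[5] = max(1+10-2, 4+4-2, 4+4-2, 10+1-2, 13+0) = 13
net[6] = max(1+13-2, 4+10-2, 4+4-2, 10+4-2, 13+1-2, 15+0) = 15
net[7] = max(1+15-2, 4+13-2, 4+10-2, …, 15+1-2, 10+0) = 15
net[8] = max(1+15-2, 4+15-2, 4+13-2, …, 10+1-2, 17+0) = 18
net[9] = max(1+18-2, 4+15-2, 4+15-2, …, 17+1-2, 20+0) = 21
One optimal plan: pieces 5 + 4 (1 cut) → ₹23 − ₹2 = ₹21.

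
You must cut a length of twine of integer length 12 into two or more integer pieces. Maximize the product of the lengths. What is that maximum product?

81

Define prod[k] = max over 1≤i<k of i · max(k−i, prod[k−i]); the inner max lets the remainder stay uncut if that's better.
prod[2] = 1×max(1,0) = 1×1 = 1
prod[3] = 1×max(2,1) = 1×2 = 2
prod[4] = 2×max(2,1) = 2×2 = 4
prod[5] = 2×max(3,2) = 2×3 = 6
prod[6] = 3×max(3,2) = 3×3 = 9
prod[7] = 2×max(5,6) = 2×6 = 12
prod[8] = 2×max(6,9) = 2×9 = 18
prod[9] = 3×max(6,9) = 3×9 = 27
prod[10] = 2×max(8,18) = 2×18 = 36
prod[11] = 2×max(9,27) = 2×27 = 54
prod[12] = 3×max(9,27) = 3×27 = 81
One optimal split: 3 + 3 + 3 + 3; product 3×3×3×3 = 81.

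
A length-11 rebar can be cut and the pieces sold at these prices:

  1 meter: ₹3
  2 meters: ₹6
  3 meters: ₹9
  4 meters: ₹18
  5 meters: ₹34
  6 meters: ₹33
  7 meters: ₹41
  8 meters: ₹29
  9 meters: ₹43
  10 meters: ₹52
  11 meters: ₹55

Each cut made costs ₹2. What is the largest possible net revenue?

Build r[k] bottom-up: r[k] = max over allowed piece i of (p[i] + r[k−i]) − 2 per cut.
r[1] = 3
r[2] = max(3+3-2, 6+0) = 6
r[3] = max(3+6-2, 6+3-2, 9+0) = 9
r[4] = max(3+9-2, 6+6-2, 9+3-2, 18+0) = 18
r[5] = max(3+18-2, 6+9-2, 9+6-2, 18+3-2, 34+0) = 34
r[6] = max(3+34-2, 6+18-2, 9+9-2, 18+6-2, 34+3-2, 33+0) = 35
r[7] = max(3+35-2, 6+34-2, 9+18-2, …, 33+3-2, 41+0) = 41
r[8] = max(3+41-2, 6+35-2, 9+34-2, …, 41+3-2, 29+0) = 42
r[9] = max(3+42-2, 6+41-2, 9+35-2, …, 29+3-2, 43+0) = 50
r[10] = max(3+50-2, 6+42-2, 9+41-2, …, 43+3-2, 52+0) = 66
r[11] = max(3+66-2, 6+50-2, 9+42-2, …, 52+3-2, 55+0) = 67
One optimal plan: pieces 5 + 5 + 1 (2 cuts) → ₹71 − ₹4 = ₹67.

67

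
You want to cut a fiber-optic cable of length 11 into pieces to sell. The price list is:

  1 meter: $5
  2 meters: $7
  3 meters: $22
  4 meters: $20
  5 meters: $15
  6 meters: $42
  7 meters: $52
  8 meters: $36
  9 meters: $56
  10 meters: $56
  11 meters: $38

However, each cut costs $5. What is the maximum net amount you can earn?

Let net[k] be the best obtainable value from length k. For each k, try every first piece i and keep the best of price[i] + net[k−i] minus the 5 cut fee when i<k.
net[1] = 5
net[2] = max(5+5-5, 7+0) = 7
net[3] = max(5+7-5, 7+5-5, 22+0) = 22
net[4] = max(5+22-5, 7+7-5, 22+5-5, 20+0) = 22
net[5] = max(5+22-5, 7+22-5, 22+7-5, 20+5-5, 15+0) = 24
net[6] = max(5+24-5, 7+22-5, 22+22-5, 20+7-5, 15+5-5, 42+0) = 42
net[7] = max(5+42-5, 7+24-5, 22+22-5, …, 42+5-5, 52+0) = 52
net[8] = max(5+52-5, 7+42-5, 22+24-5, …, 52+5-5, 36+0) = 52
net[9] = max(5+52-5, 7+52-5, 22+42-5, …, 36+5-5, 56+0) = 59
net[10] = max(5+59-5, 7+52-5, 22+52-5, …, 56+5-5, 56+0) = 69
net[11] = max(5+69-5, 7+59-5, 22+52-5, …, 56+5-5, 38+0) = 69
One optimal plan: pieces 7 + 3 + 1 (2 cuts) → $79 − $10 = $69.

69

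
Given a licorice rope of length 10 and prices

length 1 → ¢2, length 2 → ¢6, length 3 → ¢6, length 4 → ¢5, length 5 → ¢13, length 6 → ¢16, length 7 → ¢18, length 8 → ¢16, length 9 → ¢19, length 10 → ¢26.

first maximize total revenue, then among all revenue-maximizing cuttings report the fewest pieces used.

5

Let r[k] be the best obtainable value from length k. For each k, try every first piece i and keep the best of price[i] + r[k−i].
r[1] = 2
r[2] = 6
r[3] = 8  (first piece 1, then r[2]=6)
r[4] = 12  (first piece 2, then r[2]=6)
r[5] = 14  (first piece 1, then r[4]=12)
r[6] = 18  (first piece 2, then r[4]=12)
r[7] = 20  (first piece 1, then r[6]=18)
r[8] = 24  (first piece 2, then r[6]=18)
r[9] = 26  (first piece 1, then r[8]=24)
r[10] = 30  (first piece 2, then r[8]=24)
Maximum revenue is ¢30.
Now minimize piece count subject to staying optimal: for each k, pieces[k] = 1 + min over i with p[i]+r[k−i]=r[k] of pieces[k−i].
pieces[7] = 4
pieces[8] = 4
pieces[9] = 5
pieces[10] = 5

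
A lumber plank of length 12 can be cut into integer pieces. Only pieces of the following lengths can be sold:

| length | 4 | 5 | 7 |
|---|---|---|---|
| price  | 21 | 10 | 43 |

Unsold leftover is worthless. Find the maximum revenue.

64

Build r[k] bottom-up: r[k] = max over allowed piece i of (p[i] + r[k−i]).
r[1] = 0
r[2] = 0
r[3] = 0
r[4] = 21
r[5] = max(21+0, 10+0) = 21
r[6] = max(21+0, 10+0) = 21
r[7] = max(21+0, 10+0, 43+0) = 43
r[8] = max(21+21, 10+0, 43+0) = 43
r[9] = max(21+21, 10+21, 43+0) = 43
r[10] = max(21+21, 10+21, 43+0) = 43
r[11] = max(21+43, 10+21, 43+21) = 64
r[12] = max(21+43, 10+43, 43+21) = 64
One optimal cutting: pieces 7 + 4 with 1 foot of scrap → $64.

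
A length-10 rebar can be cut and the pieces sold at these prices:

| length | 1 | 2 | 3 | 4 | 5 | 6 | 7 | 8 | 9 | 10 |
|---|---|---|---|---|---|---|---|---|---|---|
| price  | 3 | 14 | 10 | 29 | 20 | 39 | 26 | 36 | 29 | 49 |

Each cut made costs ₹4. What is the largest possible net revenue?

64

Build net[k] bottom-up: net[k] = max over allowed piece i of (p[i] + net[k−i]) − 4 per cut.
net[1] = 3
net[2] = max(3+3-4, 14+0) = 14
net[3] = max(3+14-4, 14+3-4, 10+0) = 13
net[4] = max(3+13-4, 14+14-4, 10+3-4, 29+0) = 29
net[5] = max(3+29-4, 14+13-4, 10+14-4, 29+3-4, 20+0) = 28
net[6] = max(3+28-4, 14+29-4, 10+13-4, 29+14-4, 20+3-4, 39+0) = 39
net[7] = max(3+39-4, 14+28-4, 10+29-4, …, 39+3-4, 26+0) = 38
net[8] = max(3+38-4, 14+39-4, 10+28-4, …, 26+3-4, 36+0) = 54
net[9] = max(3+54-4, 14+38-4, 10+39-4, …, 36+3-4, 29+0) = 53
net[10] = max(3+53-4, 14+54-4, 10+38-4, …, 29+3-4, 49+0) = 64
One optimal plan: pieces 4 + 4 + 2 (2 cuts) → ₹72 − ₹8 = ₹64.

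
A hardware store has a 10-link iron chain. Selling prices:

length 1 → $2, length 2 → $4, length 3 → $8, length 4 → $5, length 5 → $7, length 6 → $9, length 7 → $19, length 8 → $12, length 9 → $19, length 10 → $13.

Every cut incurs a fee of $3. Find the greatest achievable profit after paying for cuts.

24

Consider every possible first cut. v[k] is the best of p[i]+v[k−i] over all sellable i≤k, charging 3 whenever i<k.
v[1] = 2
v[2] = max(2+2-3, 4+0) = 4
v[3] = max(2+4-3, 4+2-3, 8+0) = 8
v[4] = max(2+8-3, 4+4-3, 8+2-3, 5+0) = 7
v[5] = max(2+7-3, 4+8-3, 8+4-3, 5+2-3, 7+0) = 9
v[6] = max(2+9-3, 4+7-3, 8+8-3, 5+4-3, 7+2-3, 9+0) = 13
v[7] = max(2+13-3, 4+9-3, 8+7-3, …, 9+2-3, 19+0) = 19
v[8] = max(2+19-3, 4+13-3, 8+9-3, …, 19+2-3, 12+0) = 18
v[9] = max(2+18-3, 4+19-3, 8+13-3, …, 12+2-3, 19+0) = 20
v[10] = max(2+20-3, 4+18-3, 8+19-3, …, 19+2-3, 13+0) = 24
One optimal plan: pieces 7 + 3 (1 cut) → $27 − $3 = $24.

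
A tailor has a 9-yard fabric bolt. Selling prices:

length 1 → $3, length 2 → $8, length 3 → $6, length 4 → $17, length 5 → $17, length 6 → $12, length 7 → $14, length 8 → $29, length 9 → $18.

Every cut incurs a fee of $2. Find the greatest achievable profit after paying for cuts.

Let r[k] be the best obtainable value from length k. For each k, try every first piece i and keep the best of price[i] + r[k−i] minus the 2 cut fee when i<k.
r[1] = 3
r[2] = 8
r[3] = 9  (first piece 1, then r[2]=8)
r[4] = 17
r[5] = 18  (first piece 1, then r[4]=17)
r[6] = 23  (first piece 2, then r[4]=17)
r[7] = 24  (first piece 1, then r[6]=23)
r[8] = 32  (first piece 4, then r[4]=17)
r[9] = 33  (first piece 1, then r[8]=32)
One optimal plan: pieces 4 + 4 + 1 (2 cuts) → $37 − $4 = $33.

33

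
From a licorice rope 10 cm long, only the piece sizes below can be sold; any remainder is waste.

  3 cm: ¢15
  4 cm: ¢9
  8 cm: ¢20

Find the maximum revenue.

45

Let best[k] be the best obtainable value from length k. For each k, try every first piece i and keep the best of price[i] + best[k−i].
best[1] = 0
best[2] = 0
best[3] = 15
best[4] = max(15+0, 9+0) = 15
best[5] = max(15+0, 9+0) = 15
best[6] = max(15+15, 9+0) = 30
best[7] = max(15+15, 9+15) = 30
best[8] = max(15+15, 9+15, 20+0) = 30
best[9] = max(15+30, 9+15, 20+0) = 45
best[10] = max(15+30, 9+30, 20+0) = 45
One optimal cutting: pieces 3 + 3 + 3 with 1 cm of scrap → ¢45.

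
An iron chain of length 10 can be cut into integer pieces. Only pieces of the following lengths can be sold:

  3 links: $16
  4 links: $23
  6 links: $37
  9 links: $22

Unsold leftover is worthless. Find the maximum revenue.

60

Let r[k] be the best obtainable value from length k. For each k, try every first piece i and keep the best of price[i] + r[k−i].
r[1] = 0
r[2] = 0
r[3] = 16
r[4] = max(16+0, 23+0) = 23
r[5] = max(16+0, 23+0) = 23
r[6] = max(16+16, 23+0, 37+0) = 37
r[7] = max(16+23, 23+16, 37+0) = 39
r[8] = max(16+23, 23+23, 37+0) = 46
r[9] = max(16+37, 23+23, 37+16, 22+0) = 53
r[10] = max(16+39, 23+37, 37+23, 22+0) = 60
One optimal cutting: 6 + 4 → $60.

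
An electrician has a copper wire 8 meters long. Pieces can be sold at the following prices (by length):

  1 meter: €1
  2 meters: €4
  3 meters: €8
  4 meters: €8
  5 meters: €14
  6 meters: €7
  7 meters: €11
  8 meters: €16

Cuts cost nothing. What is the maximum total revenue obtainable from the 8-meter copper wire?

22

Build v[k] bottom-up: v[k] = max over allowed piece i of (p[i] + v[k−i]).
v[1] = 1
v[2] = max(1+1, 4+0) = 4
v[3] = max(1+4, 4+1, 8+0) = 8
v[4] = max(1+8, 4+4, 8+1, 8+0) = 9
v[5] = max(1+9, 4+8, 8+4, 8+1, 14+0) = 14
v[6] = max(1+14, 4+9, 8+8, 8+4, 14+1, 7+0) = 16
v[7] = max(1+16, 4+14, 8+9, …, 7+1, 11+0) = 18
v[8] = max(1+18, 4+16, 8+14, …, 11+1, 16+0) = 22
One optimal cutting: 5 + 3 → €14 + €8 = €22.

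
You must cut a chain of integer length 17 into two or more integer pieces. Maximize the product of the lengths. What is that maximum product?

486

Let f[k] be the best product for length k (with at least one cut). For each first piece i, the rest contributes max(k−i, f[k−i]).
f[2] = 1×max(1,0) = 1×1 = 1
f[3] = 1×max(2,1) = 1×2 = 2
f[4] = 2×max(2,1) = 2×2 = 4
f[5] = 2×max(3,2) = 2×3 = 6
f[6] = 3×max(3,2) = 3×3 = 9
f[7] = 2×max(5,6) = 2×6 = 12
f[8] = 2×max(6,9) = 2×9 = 18
f[9] = 3×max(6,9) = 3×9 = 27
f[10] = 2×max(8,18) = 2×18 = 36
f[11] = 2×max(9,27) = 2×27 = 54
f[12] = 3×max(9,27) = 3×27 = 81
f[13] = 2×max(11,54) = 2×54 = 108
f[14] = 2×max(12,81) = 2×81 = 162
f[15] = 3×max(12,81) = 3×81 = 243
f[16] = 2×max(14,162) = 2×162 = 324
f[17] = 2×max(15,243) = 2×243 = 486
One optimal split: 3 + 3 + 3 + 3 + 3 + 2; product 3×3×3×3×3×2 = 486.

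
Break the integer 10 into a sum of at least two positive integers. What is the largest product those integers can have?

Fill prod[k] for k=2..10: at each k try every first piece i and multiply by the better of (k−i) uncut or prod[k−i].
prod[2] = 1*max(1,0) = 1*1 = 1
prod[3] = 1*max(2,1) = 1*2 = 2
prod[4] = 2*max(2,1) = 2*2 = 4
prod[5] = 2*max(3,2) = 2*3 = 6
prod[6] = 3*max(3,2) = 3*3 = 9
prod[7] = 2*max(5,6) = 2*6 = 12
prod[8] = 2*max(6,9) = 2*9 = 18
prod[9] = 3*max(6,9) = 3*9 = 27
prod[10] = 2*max(8,18) = 2*18 = 36
One optimal split: 3 + 3 + 2 + 2; product 3*3*2*2 = 36.

36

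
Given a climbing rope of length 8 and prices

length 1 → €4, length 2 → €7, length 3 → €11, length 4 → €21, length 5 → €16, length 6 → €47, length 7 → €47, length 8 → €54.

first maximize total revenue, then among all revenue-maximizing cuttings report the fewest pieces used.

3

Let r[k] be the best obtainable value from length k. For each k, try every first piece i and keep the best of price[i] + r[k−i].
r[1] = 4
r[2] = max(4+4, 7+0) = 8
r[3] = max(4+8, 7+4, 11+0) = 12
r[4] = max(4+12, 7+8, 11+4, 21+0) = 21
r[5] = max(4+21, 7+12, 11+8, 21+4, 16+0) = 25
r[6] = max(4+25, 7+21, 11+12, 21+8, 16+4, 47+0) = 47
r[7] = max(4+47, 7+25, 11+21, …, 47+4, 47+0) = 51
r[8] = max(4+51, 7+47, 11+25, …, 47+4, 54+0) = 55
Maximum revenue is €55.
Now minimize piece count subject to staying optimal: for each k, pieces[k] = 1 + min over i with p[i]+r[k−i]=r[k] of pieces[k−i].
pieces[5] = 2
pieces[6] = 1
pieces[7] = 2
pieces[8] = 3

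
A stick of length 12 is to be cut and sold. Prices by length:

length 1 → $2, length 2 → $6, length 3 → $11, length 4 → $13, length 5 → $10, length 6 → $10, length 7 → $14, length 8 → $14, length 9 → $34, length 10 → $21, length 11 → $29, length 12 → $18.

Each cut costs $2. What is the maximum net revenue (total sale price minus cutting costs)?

43

Consider every possible first cut. v[k] is the best of p[i]+v[k−i] over all sellable i≤k, charging 2 whenever i<k.
v[1] = 2
v[2] = max(2+2-2, 6+0) = 6
v[3] = max(2+6-2, 6+2-2, 11+0) = 11
v[4] = max(2+11-2, 6+6-2, 11+2-2, 13+0) = 13
v[5] = max(2+13-2, 6+11-2, 11+6-2, 13+2-2, 10+0) = 15
v[6] = max(2+15-2, 6+13-2, 11+11-2, 13+6-2, 10+2-2, 10+0) = 20
v[7] = max(2+20-2, 6+15-2, 11+13-2, …, 10+2-2, 14+0) = 22
v[8] = max(2+22-2, 6+20-2, 11+15-2, …, 14+2-2, 14+0) = 24
v[9] = max(2+24-2, 6+22-2, 11+20-2, …, 14+2-2, 34+0) = 34
v[10] = max(2+34-2, 6+24-2, 11+22-2, …, 34+2-2, 21+0) = 34
v[11] = max(2+34-2, 6+34-2, 11+24-2, …, 21+2-2, 29+0) = 38
v[12] = max(2+38-2, 6+34-2, 11+34-2, …, 29+2-2, 18+0) = 43
One optimal plan: pieces 9 + 3 (1 cut) → $45 − $2 = $43.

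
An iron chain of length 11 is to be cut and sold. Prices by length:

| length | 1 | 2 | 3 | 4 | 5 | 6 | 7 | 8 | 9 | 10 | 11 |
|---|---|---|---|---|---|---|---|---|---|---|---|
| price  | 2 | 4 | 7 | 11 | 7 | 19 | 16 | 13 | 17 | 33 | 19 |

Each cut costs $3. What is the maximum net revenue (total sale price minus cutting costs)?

32

Build r[k] bottom-up: r[k] = max over allowed piece i of (p[i] + r[k−i]) − 3 per cut.
r[1] = 2
r[2] = max(2+2-3, 4+0) = 4
r[3] = max(2+4-3, 4+2-3, 7+0) = 7
r[4] = max(2+7-3, 4+4-3, 7+2-3, 11+0) = 11
r[5] = max(2+11-3, 4+7-3, 7+4-3, 11+2-3, 7+0) = 10
r[6] = max(2+10-3, 4+11-3, 7+7-3, 11+4-3, 7+2-3, 19+0) = 19
r[7] = max(2+19-3, 4+10-3, 7+11-3, …, 19+2-3, 16+0) = 18
r[8] = max(2+18-3, 4+19-3, 7+10-3, …, 16+2-3, 13+0) = 20
r[9] = max(2+20-3, 4+18-3, 7+19-3, …, 13+2-3, 17+0) = 23
r[10] = max(2+23-3, 4+20-3, 7+18-3, …, 17+2-3, 33+0) = 33
r[11] = max(2+33-3, 4+23-3, 7+20-3, …, 33+2-3, 19+0) = 32
One optimal plan: pieces 10 + 1 (1 cut) → $35 − $3 = $32.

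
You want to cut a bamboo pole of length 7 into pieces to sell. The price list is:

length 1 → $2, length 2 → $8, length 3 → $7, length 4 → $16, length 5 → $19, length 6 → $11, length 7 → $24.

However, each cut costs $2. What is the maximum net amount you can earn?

Consider every possible first cut. net[k] is the best of p[i]+net[k−i] over all sellable i≤k, charging 2 whenever i<k.
net[1] = 2
net[2] = 8
net[3] = 8  (first piece 1, then net[2]=8)
net[4] = 16
net[5] = 19
net[6] = 22  (first piece 2, then net[4]=16)
net[7] = 25  (first piece 2, then net[5]=19)
One optimal plan: pieces 5 + 2 (1 cut) → $27 − $2 = $25.

25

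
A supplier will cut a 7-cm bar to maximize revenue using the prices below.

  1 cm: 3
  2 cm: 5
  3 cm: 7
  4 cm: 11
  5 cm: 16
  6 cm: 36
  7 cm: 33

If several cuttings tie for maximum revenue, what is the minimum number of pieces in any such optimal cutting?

2

Consider every possible first cut. r[k] is the best of p[i]+r[k−i] over all sellable i≤k.
r[1] = 3
r[2] = max(3+3, 5+0) = 6
r[3] = max(3+6, 5+3, 7+0) = 9
r[4] = max(3+9, 5+6, 7+3, 11+0) = 12
r[5] = max(3+12, 5+9, 7+6, 11+3, 16+0) = 16
r[6] = max(3+16, 5+12, 7+9, 11+6, 16+3, 36+0) = 36
r[7] = max(3+36, 5+16, 7+12, …, 36+3, 33+0) = 39
Maximum revenue is 39.
Now minimize piece count subject to staying optimal: for each k, pieces[k] = 1 + min over i with p[i]+r[k−i]=r[k] of pieces[k−i].
pieces[4] = 4
pieces[5] = 1
pieces[6] = 1
pieces[7] = 2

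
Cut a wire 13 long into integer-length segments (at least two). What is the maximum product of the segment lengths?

Define f[k] = max over 1≤i<k of i · max(k−i, f[k−i]); the inner max lets the remainder stay uncut if that's better.
f[2] = 1*max(1,0) = 1*1 = 1
f[3] = max(1*2, 2*1) = 2
f[4] = max(1*3, 2*2, 3*1) = 4
f[5] = max(1*4, 2*3, 3*2, 4*1) = 6
f[6] = max(1*6, 2*4, 3*3, 4*2, 5*1) = 9
f[7] = max(1*9, 2*6, 3*4, 4*3, 5*2, 6*1) = 12
f[8] = max(1*12, 2*9, 3*6, …, 6*2, 7*1) = 18
f[9] = max(1*18, 2*12, 3*9, …, 7*2, 8*1) = 27
f[10] = max(1*27, 2*18, 3*12, …, 8*2, 9*1) = 36
f[11] = max(1*36, 2*27, 3*18, …, 9*2, 10*1) = 54
f[12] = max(1*54, 2*36, 3*27, …, 10*2, 11*1) = 81
f[13] = max(1*81, 2*54, 3*36, …, 11*2, 12*1) = 108
One optimal split: 3 + 3 + 3 + 2 + 2; product 3*3*3*2*2 = 108.

108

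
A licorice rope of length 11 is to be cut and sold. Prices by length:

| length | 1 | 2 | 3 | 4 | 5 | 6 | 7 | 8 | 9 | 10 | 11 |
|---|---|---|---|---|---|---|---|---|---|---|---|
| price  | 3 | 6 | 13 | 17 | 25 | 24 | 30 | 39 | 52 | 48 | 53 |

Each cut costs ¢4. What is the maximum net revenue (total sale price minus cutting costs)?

54

Consider every possible first cut. net[k] is the best of p[i]+net[k−i] over all sellable i≤k, charging 4 whenever i<k.
net[1] = 3
net[2] = max(3+3-4, 6+0) = 6
net[3] = max(3+6-4, 6+3-4, 13+0) = 13
net[4] = max(3+13-4, 6+6-4, 13+3-4, 17+0) = 17
net[5] = max(3+17-4, 6+13-4, 13+6-4, 17+3-4, 25+0) = 25
net[6] = max(3+25-4, 6+17-4, 13+13-4, 17+6-4, 25+3-4, 24+0) = 24
net[7] = max(3+24-4, 6+25-4, 13+17-4, …, 24+3-4, 30+0) = 30
net[8] = max(3+30-4, 6+24-4, 13+25-4, …, 30+3-4, 39+0) = 39
net[9] = max(3+39-4, 6+30-4, 13+24-4, …, 39+3-4, 52+0) = 52
net[10] = max(3+52-4, 6+39-4, 13+30-4, …, 52+3-4, 48+0) = 51
net[11] = max(3+51-4, 6+52-4, 13+39-4, …, 48+3-4, 53+0) = 54
One optimal plan: pieces 9 + 2 (1 cut) → ¢58 − ¢4 = ¢54.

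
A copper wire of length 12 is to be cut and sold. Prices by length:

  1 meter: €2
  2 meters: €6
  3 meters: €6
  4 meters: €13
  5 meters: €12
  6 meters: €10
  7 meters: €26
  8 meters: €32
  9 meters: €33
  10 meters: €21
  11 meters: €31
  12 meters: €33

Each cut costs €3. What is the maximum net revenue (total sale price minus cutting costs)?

Let v[k] be the best obtainable value from length k. For each k, try every first piece i and keep the best of price[i] + v[k−i] minus the 3 cut fee when i<k.
v[1] = 2
v[2] = 6
v[3] = 6
v[4] = 13
v[5] = 12  (first piece 1, then v[4]=13)
v[6] = 16  (first piece 2, then v[4]=13)
v[7] = 26
v[8] = 32
v[9] = 33
v[10] = 35  (first piece 2, then v[8]=32)
v[11] = 36  (first piece 2, then v[9]=33)
v[12] = 42  (first piece 4, then v[8]=32)
One optimal plan: pieces 8 + 4 (1 cut) → €45 − €3 = €42.

42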